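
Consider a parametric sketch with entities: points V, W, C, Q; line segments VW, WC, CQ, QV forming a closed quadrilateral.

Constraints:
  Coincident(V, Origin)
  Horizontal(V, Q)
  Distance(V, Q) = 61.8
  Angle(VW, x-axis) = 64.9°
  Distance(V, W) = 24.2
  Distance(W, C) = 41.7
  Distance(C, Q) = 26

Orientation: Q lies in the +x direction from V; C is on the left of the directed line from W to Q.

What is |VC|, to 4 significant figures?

57.21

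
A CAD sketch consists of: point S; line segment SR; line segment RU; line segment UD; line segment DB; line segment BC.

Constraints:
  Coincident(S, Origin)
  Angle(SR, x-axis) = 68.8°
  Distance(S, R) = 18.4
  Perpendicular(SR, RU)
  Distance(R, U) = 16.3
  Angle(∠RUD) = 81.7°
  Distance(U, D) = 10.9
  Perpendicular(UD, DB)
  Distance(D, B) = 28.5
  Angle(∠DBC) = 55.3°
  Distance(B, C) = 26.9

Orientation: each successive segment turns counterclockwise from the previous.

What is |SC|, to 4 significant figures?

31.78

S is at the origin; SR runs at 68.8° with length 18.4, so R = (6.654, 17.15). SR ⟂ RU, so RU runs at 158.8°; with |RU| = 16.3, U = (-8.543, 23.05). ∠RUD = 81.7° gives UD at -102.9° from the x-axis; with |UD| = 10.9, D = (-10.98, 12.42). The perpendicularity gives DB at right angles to UD, so DB runs at -12.90°; with |DB| = 28.5, B = (16.80, 6.062). ∠DBC = 55.3° gives BC at 111.8° from the x-axis; with |BC| = 26.9, C = (6.814, 31.04). Then |SC| = |C − S| = 31.78.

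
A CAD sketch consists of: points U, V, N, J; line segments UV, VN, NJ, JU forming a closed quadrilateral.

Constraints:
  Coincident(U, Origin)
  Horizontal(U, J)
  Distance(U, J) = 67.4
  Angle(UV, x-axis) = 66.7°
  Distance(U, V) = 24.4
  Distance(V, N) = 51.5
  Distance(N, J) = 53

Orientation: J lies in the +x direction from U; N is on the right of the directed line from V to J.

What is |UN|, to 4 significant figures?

35.34

Checks: |VN| = 51.50 ✓; |NJ| = 53.00 ✓.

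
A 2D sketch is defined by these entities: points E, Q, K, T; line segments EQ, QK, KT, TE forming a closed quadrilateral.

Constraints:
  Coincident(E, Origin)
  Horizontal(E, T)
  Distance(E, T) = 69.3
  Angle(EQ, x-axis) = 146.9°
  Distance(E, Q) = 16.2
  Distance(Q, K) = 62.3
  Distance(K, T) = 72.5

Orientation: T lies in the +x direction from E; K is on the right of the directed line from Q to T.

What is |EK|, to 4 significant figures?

49.04

Checks: |QK| = 62.30 ✓; |KT| = 72.50 ✓.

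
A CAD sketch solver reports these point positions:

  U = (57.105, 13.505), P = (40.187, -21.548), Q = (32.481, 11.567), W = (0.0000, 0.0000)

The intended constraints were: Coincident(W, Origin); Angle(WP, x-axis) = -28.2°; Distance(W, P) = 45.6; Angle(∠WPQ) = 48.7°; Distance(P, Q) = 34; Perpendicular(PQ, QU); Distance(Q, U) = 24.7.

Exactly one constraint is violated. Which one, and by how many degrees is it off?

Perpendicular(PQ, QU) — off by 8.60°.

W = (0.00, 0.00) ✓; WP at -28.20° ✓; |WP| = 45.60 ✓; ∠WPQ = 48.70° ✓; |PQ| = 34.00 ✓; ∠(PQ, QU) = 98.60° ✗; |QU| = 24.70 ✓.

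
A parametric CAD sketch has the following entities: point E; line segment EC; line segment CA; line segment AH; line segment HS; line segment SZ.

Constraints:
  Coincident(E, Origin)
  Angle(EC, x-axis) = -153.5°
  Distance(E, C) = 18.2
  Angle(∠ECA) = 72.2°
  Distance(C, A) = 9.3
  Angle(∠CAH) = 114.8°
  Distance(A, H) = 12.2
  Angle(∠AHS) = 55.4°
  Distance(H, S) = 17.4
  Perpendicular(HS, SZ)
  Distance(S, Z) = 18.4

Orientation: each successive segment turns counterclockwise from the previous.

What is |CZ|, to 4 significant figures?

10.03

∠AHS = 55.4° gives HS at 144.1° from the x-axis; with |HS| = 17.4, S = (-12.39, -0.5014). The perpendicularity gives SZ at right angles to HS, so SZ runs at -125.9°; with |SZ| = 18.4, Z = (-23.18, -15.41). Then |CZ| = |Z − C| = 10.03.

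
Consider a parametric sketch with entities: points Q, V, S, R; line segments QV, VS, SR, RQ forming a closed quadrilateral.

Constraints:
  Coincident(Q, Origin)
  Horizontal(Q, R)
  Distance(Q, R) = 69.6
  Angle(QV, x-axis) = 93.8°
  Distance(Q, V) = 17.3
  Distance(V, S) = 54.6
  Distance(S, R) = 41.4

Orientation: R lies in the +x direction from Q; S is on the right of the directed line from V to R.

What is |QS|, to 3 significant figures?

42.4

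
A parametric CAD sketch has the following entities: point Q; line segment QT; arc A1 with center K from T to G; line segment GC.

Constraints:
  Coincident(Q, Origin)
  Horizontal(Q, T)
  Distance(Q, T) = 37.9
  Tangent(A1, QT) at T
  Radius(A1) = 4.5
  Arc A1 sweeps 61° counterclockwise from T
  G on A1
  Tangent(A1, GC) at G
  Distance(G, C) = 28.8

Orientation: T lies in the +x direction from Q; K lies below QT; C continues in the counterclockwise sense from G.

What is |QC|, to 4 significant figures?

34.01

Q is at the origin; Q and T share the same y with |QT| = 37.9 and T on the +x side, so T = (37.90, 0.000). The tangent condition forces KT to be normal to QT, so K = T + (0, -4.5) = (37.90, -4.500). On A1, T sits at bearing 90° from K; a 61° counterclockwise sweep puts G at bearing 151°, so G = K + 4.5·(cos 151°, sin 151°) = (33.96, -2.318). A1 meets GC tangentially, so KG is at right angles to GC, so GC runs along (−sin 151°, cos 151°); with |GC| = 28.8, C = (20.00, -27.51). Then |QC| = |C − Q| = 34.01.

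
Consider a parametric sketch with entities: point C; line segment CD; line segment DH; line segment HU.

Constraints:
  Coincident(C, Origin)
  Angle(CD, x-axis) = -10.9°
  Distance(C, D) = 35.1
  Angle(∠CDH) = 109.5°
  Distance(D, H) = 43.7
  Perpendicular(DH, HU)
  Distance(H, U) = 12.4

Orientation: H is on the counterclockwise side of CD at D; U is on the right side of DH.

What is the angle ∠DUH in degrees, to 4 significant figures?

74.16°

C is at the origin; CD runs at -10.9° with length 35.1, so D = 35.1·(cos -10.9°, sin -10.9°) = (34.47, -6.637). ∠CDH = 109.5°, so DH runs at -10.9° + (180° − 109.5°) = 59.60° from the x-axis; with |DH| = 43.7, H = D + 43.7·(cos 59.60°, sin 59.60°) = (56.58, 31.05). The perpendicularity gives HU at right angles to DH; with |HU| = 12.4 on the right of DH, U = H + 12.4·(0.8625, -0.5060) = (67.28, 24.78). Then cos ∠DUH = UD·UH / (|UD||UH|), giving 74.16°.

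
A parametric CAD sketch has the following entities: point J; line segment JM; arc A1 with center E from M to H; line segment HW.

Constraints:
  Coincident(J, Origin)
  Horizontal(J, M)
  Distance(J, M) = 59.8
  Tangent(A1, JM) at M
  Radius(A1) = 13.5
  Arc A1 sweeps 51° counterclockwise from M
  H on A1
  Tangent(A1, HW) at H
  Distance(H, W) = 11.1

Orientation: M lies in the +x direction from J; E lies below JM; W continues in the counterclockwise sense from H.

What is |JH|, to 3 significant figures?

49.6

J is at the origin; J and M share the same y with |JM| = 59.8 and M on the +x side, so M = (59.8, 0.00). Since A1 is tangent to JM there, EM ⟂ JM, so E = M + (0, -13.5) = (59.8, -13.5). On A1, M sits at bearing 90° from E; a 51° counterclockwise sweep puts H at bearing 141°, so H = E + 13.5·(cos 141°, sin 141°) = (49.3, -5.00). Then |JH| = |H − J| = 49.6.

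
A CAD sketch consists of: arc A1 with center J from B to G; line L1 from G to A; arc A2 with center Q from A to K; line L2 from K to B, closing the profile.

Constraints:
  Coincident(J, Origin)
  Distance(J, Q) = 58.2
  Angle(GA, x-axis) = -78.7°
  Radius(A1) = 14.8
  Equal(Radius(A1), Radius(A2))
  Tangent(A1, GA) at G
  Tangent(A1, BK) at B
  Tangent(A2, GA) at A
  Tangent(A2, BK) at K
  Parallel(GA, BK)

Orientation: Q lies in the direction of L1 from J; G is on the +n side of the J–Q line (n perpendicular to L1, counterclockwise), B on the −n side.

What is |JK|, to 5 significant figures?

60.052

The slot axis is L1's direction at -78.7°, so u = (cos -78.7°, sin -78.7°) = (0.19595, -0.98061) and n = (−sin -78.7°, cos -78.7°) = (0.98061, 0.19595). J is at the origin and Q lies 58.2 along u from J, so Q = 58.2·u = (11.404, -57.072). Tangency of A1 to both parallel lines with radius 14.8 puts G and B at J ± 14.8·n: G = (14.513, 2.9000), B = (-14.513, -2.9000). Equal radii place A and K the same way about Q: A = Q + 14.8·n = (25.917, -54.172), K = Q − 14.8·n = (-3.1090, -59.972). Then |JK| = |K − J| = 60.052.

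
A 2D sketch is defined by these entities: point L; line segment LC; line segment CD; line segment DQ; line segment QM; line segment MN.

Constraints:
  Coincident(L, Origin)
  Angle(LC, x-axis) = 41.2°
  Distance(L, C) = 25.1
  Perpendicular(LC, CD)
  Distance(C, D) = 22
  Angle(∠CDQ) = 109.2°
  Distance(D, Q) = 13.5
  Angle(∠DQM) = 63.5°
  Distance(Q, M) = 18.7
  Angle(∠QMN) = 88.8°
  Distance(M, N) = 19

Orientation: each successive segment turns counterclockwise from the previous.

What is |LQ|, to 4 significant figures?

29.18

L is at the origin; LC runs at 41.2° with length 25.1, so C = (18.89, 16.53). LC is perpendicular to CD, so CD runs at 131.2°; with |CD| = 22.0, D = (4.394, 33.09). ∠CDQ = 109.2° gives DQ at -158.0° from the x-axis; with |DQ| = 13.5, Q = (-8.123, 28.03). Then |LQ| = |Q − L| = 29.18.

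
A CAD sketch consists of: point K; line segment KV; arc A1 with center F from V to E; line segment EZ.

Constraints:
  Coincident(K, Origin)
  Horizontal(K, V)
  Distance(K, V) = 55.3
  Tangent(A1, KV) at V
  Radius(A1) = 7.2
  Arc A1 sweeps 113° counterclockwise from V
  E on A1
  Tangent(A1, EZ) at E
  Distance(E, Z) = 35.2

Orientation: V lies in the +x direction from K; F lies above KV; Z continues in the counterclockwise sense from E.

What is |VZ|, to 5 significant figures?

43.009

K is at the origin; K and V share the same y with |KV| = 55.3 and V on the +x side, so V = (55.300, 0.0000). Since A1 is tangent to KV there, FV ⟂ KV, so F = V + (0, 7.2) = (55.300, 7.2000). On A1, V sits at bearing -90° from F; a 113° counterclockwise sweep puts E at bearing 23°, so E = F + 7.2·(cos 23°, sin 23°) = (61.928, 10.013). Tangency of A1 to EZ means the radius FE is perpendicular to EZ, so EZ runs along (−sin 23°, cos 23°); with |EZ| = 35.2, Z = (48.174, 42.415). Then |VZ| = |Z − V| = 43.009.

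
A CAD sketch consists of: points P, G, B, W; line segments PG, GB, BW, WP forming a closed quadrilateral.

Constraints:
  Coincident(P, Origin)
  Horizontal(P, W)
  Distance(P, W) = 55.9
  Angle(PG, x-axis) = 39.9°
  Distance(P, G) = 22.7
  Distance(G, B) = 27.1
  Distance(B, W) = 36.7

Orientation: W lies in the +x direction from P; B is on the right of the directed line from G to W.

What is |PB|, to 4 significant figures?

24.58

Checks: |GB| = 27.10 ✓; |BW| = 36.70 ✓.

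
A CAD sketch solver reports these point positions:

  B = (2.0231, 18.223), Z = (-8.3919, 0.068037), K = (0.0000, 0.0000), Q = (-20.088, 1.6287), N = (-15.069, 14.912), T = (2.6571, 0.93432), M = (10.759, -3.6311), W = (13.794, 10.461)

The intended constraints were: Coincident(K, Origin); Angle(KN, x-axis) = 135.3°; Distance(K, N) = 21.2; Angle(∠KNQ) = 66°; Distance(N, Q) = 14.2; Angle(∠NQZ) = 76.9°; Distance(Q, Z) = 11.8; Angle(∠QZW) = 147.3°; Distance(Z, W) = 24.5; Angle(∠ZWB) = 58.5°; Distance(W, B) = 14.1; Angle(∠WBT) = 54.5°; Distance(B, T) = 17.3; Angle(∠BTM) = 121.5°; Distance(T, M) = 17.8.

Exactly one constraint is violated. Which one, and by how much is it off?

Distance(T, M) = 17.8 — off by 8.50.

K = (0.00, 0.00) ✓; KN at 135.3° ✓; |KN| = 21.20 ✓; ∠KNQ = 66.00° ✓; |NQ| = 14.20 ✓; ∠NQZ = 76.90° ✓; |QZ| = 11.80 ✓; ∠QZW = 147.3° ✓; |ZW| = 24.50 ✓; ∠ZWB = 58.50° ✓; |WB| = 14.10 ✓; ∠WBT = 54.50° ✓; |BT| = 17.30 ✓; ∠BTM = 121.5° ✓; |TM| = 9.300 ✗.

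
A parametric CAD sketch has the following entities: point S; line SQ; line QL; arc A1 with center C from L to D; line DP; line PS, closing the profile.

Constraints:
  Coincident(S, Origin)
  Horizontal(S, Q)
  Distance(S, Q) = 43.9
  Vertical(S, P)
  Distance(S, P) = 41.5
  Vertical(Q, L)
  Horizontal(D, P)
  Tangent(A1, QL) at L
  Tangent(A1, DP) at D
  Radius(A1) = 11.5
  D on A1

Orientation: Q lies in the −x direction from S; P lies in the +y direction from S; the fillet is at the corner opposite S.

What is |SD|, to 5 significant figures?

52.650

The virtual corner opposite S is at (-43.900, 41.500). The tangent condition forces CL to be normal to QL and tangency of A1 to DP means the radius CD is perpendicular to DP, with radius 11.5, so the center C sits 11.5 in from both sides at C = (-32.400, 30.000). That places the tangent points at L = (-43.900, 30.000) on QL and D = (-32.400, 41.500) on DP. Then |SD| = |D − S| = 52.650.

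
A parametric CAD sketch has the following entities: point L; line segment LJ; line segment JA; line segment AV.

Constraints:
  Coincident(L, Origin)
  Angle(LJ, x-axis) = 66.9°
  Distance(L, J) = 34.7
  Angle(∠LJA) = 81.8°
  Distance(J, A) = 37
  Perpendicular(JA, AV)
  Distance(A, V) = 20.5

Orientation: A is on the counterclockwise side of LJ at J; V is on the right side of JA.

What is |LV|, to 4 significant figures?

63.52

∠LJA = 81.8°, so JA runs at 66.9° + (180° − 81.8°) = 165.1° from the x-axis; with |JA| = 37.0, A = J + 37.0·(cos 165.1°, sin 165.1°) = (-22.14, 41.43). The perpendicularity gives AV at right angles to JA; with |AV| = 20.5 on the right of JA, V = A + 20.5·(0.2571, 0.9664) = (-16.87, 61.24). Then |LV| = |V − L| = 63.52.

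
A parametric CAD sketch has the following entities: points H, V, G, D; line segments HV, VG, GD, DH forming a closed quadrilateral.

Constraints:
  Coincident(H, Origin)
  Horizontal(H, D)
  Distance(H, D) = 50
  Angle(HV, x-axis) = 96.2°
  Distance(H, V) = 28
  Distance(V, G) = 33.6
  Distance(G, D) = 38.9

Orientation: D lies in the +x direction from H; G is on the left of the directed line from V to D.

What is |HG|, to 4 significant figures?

44.99

Checks: |VG| = 33.60 ✓; |GD| = 38.90 ✓.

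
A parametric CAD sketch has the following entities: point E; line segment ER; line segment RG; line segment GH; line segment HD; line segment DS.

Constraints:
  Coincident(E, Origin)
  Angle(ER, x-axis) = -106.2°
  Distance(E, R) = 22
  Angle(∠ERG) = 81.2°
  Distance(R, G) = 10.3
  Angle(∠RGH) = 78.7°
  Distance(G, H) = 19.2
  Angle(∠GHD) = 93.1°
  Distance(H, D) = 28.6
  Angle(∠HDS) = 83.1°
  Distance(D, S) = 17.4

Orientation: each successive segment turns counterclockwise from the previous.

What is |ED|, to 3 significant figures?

26.1

E is at the origin; ER runs at -106.2° with length 22.0, so R = (-6.14, -21.1). ∠ERG = 81.2° gives RG at -7.40° from the x-axis; with |RG| = 10.3, G = (4.08, -22.5). ∠RGH = 78.7° gives GH at 93.9° from the x-axis; with |GH| = 19.2, H = (2.77, -3.30). ∠GHD = 93.1° gives HD at -179° from the x-axis; with |HD| = 28.6, D = (-25.8, -3.70). Then |ED| = |D − E| = 26.1.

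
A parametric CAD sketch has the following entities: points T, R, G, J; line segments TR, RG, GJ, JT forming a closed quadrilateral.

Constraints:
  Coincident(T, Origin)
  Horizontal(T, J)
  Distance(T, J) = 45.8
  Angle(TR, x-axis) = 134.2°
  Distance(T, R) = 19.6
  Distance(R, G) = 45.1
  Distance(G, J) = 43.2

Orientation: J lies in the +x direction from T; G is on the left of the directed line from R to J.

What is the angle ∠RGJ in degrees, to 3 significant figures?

87.5°

T is at the origin; T and J share the same y with |TJ| = 45.8 and J in +x, so J = (45.8, 0). TR runs at 134.2° with |TR| = 19.6, so R = (-13.7, 14.1). G is determined by |RG| = 45.1 and |GJ| = 43.2 together: it lies at the intersection of circle(R, 45.1) and circle(J, 43.2). With |RJ| = 61.1, the foot of the radical line on RJ is 31.9 from R and the perpendicular offset is √(45.1² − 31.9²) = 31.9. Taking the left-of-RJ solution: G = (24.7, 37.7).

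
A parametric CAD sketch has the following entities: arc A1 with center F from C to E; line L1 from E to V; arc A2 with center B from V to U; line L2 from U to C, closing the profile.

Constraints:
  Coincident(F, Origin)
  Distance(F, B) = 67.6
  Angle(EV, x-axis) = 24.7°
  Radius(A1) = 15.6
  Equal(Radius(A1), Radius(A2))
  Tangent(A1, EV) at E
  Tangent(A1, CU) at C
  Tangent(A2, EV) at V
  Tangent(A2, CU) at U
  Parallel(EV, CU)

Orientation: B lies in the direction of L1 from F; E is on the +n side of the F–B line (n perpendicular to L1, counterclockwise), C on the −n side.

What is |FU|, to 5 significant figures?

69.377

Tangency of A1 to both parallel lines with radius 15.6 puts E and C at F ± 15.6·n: E = (-6.5187, 14.173), C = (6.5187, -14.173). Equal radii place V and U the same way about B: V = B + 15.6·n = (54.896, 42.421), U = B − 15.6·n = (67.934, 14.075). Then |FU| = |U − F| = 69.377.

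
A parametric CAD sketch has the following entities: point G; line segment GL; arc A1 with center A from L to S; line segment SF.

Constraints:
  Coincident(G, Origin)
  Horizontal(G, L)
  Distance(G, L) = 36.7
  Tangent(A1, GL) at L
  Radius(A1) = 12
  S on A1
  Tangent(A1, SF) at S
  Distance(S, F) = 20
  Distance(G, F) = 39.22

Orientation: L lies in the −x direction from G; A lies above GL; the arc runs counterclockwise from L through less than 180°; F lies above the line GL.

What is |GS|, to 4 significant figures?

27.20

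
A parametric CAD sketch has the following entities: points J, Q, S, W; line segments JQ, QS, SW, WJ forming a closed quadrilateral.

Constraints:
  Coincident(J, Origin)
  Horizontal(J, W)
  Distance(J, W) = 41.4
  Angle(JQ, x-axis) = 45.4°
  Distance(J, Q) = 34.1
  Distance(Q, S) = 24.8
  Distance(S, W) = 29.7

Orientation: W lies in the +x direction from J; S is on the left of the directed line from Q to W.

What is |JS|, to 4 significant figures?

56.29

J is at the origin; J and W share the same y with |JW| = 41.4 and W in +x, so W = (41.4, 0). JQ runs at 45.4° with |JQ| = 34.1, so Q = (23.94, 24.28). S is determined by |QS| = 24.8 and |SW| = 29.7 together: it lies at the intersection of circle(Q, 24.8) and circle(W, 29.7). With |QW| = 29.90, the foot of the radical line on QW is 10.49 from Q and the perpendicular offset is √(24.8² − 10.49²) = 22.47. Taking the left-of-QW solution: S = (48.31, 28.88).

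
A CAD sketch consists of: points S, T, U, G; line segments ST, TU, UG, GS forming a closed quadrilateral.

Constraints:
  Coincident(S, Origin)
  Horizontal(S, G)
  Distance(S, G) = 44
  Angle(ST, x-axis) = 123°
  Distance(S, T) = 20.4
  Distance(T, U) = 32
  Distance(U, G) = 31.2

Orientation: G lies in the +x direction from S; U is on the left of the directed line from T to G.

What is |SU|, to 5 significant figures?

29.285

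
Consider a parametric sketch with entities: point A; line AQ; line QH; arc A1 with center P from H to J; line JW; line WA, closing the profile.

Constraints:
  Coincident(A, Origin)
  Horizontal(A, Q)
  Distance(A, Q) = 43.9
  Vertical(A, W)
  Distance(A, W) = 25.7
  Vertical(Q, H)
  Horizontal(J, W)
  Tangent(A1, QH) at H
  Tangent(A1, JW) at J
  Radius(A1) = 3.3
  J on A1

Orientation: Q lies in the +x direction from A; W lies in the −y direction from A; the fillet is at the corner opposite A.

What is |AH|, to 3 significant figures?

49.3

A is at the origin; A and Q share the same y with |AQ| = 43.9 and Q on the +x side, so Q = (43.9, 0.00). AW is vertical with |AW| = 25.7 and W on the −y side, so W = (0.00, -25.7). The virtual corner opposite A is at (43.9, -25.7). A1 meets QH tangentially, so PH is at right angles to QH and tangency of A1 to JW means the radius PJ is perpendicular to JW, with radius 3.3, so the center P sits 3.3 in from both sides at P = (40.6, -22.4). That places the tangent points at H = (43.9, -22.4) on QH and J = (40.6, -25.7) on JW. Then |AH| = |H − A| = 49.3.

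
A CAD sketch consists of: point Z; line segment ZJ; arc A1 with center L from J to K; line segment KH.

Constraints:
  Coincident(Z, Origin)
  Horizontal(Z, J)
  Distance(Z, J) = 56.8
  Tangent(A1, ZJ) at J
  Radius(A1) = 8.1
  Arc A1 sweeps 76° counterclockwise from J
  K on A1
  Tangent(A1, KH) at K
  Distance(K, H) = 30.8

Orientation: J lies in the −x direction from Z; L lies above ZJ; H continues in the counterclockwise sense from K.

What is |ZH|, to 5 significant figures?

54.947

On A1, J sits at bearing -90° from L; a 76° counterclockwise sweep puts K at bearing -14°, so K = L + 8.1·(cos -14°, sin -14°) = (-48.941, 6.1404). The tangent condition forces LK to be normal to KH, so KH runs along (−sin -14°, cos -14°); with |KH| = 30.8, H = (-41.489, 36.026). Then |ZH| = |H − Z| = 54.947.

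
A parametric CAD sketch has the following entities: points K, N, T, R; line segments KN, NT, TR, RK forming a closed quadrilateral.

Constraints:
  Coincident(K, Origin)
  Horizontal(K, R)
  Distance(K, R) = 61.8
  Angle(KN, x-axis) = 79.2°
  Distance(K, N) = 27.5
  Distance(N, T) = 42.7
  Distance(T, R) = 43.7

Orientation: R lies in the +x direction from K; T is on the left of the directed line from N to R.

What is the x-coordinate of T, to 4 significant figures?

45.63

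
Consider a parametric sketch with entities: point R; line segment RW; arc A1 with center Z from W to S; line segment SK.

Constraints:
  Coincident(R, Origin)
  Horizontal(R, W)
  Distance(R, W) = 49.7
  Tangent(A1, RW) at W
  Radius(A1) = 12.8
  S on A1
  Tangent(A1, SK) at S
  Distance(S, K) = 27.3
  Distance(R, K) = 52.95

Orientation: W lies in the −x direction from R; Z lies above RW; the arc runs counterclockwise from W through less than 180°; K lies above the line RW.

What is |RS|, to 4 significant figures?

38.85

R is at the origin; R and W share the same y with |RW| = 49.7 and W on the −x side, so W = (-49.70, 0.000). Tangency of A1 to RW means the radius ZW is perpendicular to RW, so Z = W + (0, 12.8) = (-49.70, 12.80). Since ZS ⟂ SK (tangency), |ZK| = √(12.8² + 27.3²) = 30.15 regardless of where S sits on A1. So K lies on both circle(R, 52.95) and circle(Z, 30.15); the above-RW intersection is K = (-35.42, 39.36). S is the foot of the tangent from K: S = (-36.92, 12.10).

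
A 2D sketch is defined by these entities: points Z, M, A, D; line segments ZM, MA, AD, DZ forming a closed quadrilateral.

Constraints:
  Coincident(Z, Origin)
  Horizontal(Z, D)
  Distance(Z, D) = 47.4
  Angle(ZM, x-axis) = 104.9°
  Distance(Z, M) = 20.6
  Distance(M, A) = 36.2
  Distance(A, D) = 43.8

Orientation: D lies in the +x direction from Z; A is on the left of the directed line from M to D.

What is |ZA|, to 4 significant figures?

46.17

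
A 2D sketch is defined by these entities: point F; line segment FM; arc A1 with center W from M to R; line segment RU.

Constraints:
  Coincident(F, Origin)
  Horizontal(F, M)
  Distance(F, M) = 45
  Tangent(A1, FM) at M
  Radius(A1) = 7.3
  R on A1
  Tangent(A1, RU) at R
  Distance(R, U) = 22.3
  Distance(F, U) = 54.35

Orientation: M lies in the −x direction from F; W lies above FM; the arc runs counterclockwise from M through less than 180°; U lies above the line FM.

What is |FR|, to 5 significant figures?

39.215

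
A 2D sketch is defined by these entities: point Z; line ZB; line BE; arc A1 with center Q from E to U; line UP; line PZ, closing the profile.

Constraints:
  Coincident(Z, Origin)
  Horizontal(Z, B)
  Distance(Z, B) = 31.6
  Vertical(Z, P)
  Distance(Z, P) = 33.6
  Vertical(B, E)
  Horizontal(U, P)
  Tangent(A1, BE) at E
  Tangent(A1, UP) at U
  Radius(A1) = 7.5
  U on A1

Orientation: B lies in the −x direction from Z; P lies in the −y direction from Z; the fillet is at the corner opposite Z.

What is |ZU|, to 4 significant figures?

41.35

Z is at the origin; Z and B share the same y with |ZB| = 31.6 and B on the −x side, so B = (-31.60, 0.000). ZP is vertical with |ZP| = 33.6 and P on the −y side, so P = (0.000, -33.60). The virtual corner opposite Z is at (-31.60, -33.60). A1 meets BE tangentially, so QE is at right angles to BE and the tangent condition forces QU to be normal to UP, with radius 7.5, so the center Q sits 7.5 in from both sides at Q = (-24.10, -26.10). That places the tangent points at E = (-31.60, -26.10) on BE and U = (-24.10, -33.60) on UP. Then |ZU| = |U − Z| = 41.35.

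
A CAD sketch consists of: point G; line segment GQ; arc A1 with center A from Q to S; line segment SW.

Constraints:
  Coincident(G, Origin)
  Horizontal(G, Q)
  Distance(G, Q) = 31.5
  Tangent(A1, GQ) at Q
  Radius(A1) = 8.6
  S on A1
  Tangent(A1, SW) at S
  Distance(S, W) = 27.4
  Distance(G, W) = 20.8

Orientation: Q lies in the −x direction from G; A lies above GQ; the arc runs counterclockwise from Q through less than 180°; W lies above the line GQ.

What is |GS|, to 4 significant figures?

25.93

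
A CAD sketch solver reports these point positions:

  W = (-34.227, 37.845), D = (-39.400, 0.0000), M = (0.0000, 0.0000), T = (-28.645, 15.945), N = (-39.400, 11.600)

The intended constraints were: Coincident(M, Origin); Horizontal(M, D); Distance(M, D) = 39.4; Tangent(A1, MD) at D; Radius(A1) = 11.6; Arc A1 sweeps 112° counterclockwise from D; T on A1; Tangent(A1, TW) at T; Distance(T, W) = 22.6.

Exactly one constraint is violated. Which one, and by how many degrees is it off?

Tangent(A1, TW) at T — off by 7.70°.

M = (0.00, 0.00) ✓; M.y = 0.00, D.y = 0.00 ✓; |MD| = 39.40 ✓; ∠(ND, DM) = 90.00° ✓; |ND| = 11.60 ✓; bearing(N→T) − bearing(N→D) = 112.0° ✓; |NT| = 11.60 ✓; ∠(NT, TW) = 97.70° ✗; |TW| = 22.60 ✓.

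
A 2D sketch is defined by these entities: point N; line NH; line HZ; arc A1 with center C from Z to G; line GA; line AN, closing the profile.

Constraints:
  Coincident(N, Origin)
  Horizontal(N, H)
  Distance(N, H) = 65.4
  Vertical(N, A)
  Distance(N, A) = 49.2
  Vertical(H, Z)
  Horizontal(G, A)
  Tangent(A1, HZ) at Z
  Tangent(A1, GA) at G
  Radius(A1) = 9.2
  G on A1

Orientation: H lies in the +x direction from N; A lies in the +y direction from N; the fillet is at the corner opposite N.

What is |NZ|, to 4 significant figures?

76.66

The virtual corner opposite N is at (65.40, 49.20). The tangent condition forces CZ to be normal to HZ and since A1 is tangent to GA there, CG ⟂ GA, with radius 9.2, so the center C sits 9.2 in from both sides at C = (56.20, 40.00). That places the tangent points at Z = (65.40, 40.00) on HZ and G = (56.20, 49.20) on GA. Then |NZ| = |Z − N| = 76.66.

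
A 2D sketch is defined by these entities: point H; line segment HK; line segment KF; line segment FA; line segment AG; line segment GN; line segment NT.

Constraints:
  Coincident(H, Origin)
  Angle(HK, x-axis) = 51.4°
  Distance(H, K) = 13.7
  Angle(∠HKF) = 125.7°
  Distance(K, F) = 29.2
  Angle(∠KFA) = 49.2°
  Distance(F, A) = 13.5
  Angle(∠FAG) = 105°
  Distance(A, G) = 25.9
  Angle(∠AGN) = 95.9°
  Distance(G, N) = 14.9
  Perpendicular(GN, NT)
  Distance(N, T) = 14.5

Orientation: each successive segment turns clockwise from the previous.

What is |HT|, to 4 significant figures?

31.88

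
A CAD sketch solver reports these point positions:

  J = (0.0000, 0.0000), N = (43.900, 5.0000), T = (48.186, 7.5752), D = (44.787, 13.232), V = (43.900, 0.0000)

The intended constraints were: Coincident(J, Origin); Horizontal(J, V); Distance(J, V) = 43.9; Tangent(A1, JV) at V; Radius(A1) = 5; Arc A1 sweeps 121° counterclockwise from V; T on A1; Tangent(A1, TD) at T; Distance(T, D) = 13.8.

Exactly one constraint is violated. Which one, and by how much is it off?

Distance(T, D) = 13.8 — off by 7.20.

J = (0.00, 0.00) ✓; J.y = 0.00, V.y = 0.00 ✓; |JV| = 43.90 ✓; ∠(NV, VJ) = 90.00° ✓; |NV| = 5.000 ✓; bearing(N→T) − bearing(N→V) = 121.0° ✓; |NT| = 5.000 ✓; ∠(NT, TD) = 90.00° ✓; |TD| = 6.599 ✗.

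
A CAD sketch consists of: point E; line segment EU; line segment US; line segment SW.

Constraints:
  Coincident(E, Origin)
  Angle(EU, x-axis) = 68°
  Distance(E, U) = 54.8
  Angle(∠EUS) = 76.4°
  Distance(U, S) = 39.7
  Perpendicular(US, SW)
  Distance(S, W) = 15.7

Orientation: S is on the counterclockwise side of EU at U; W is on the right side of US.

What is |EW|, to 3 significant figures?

74.0

∠EUS = 76.4°, so US runs at 68.0° + (180° − 76.4°) = 172° from the x-axis; with |US| = 39.7, S = U + 39.7·(cos 172°, sin 172°) = (-18.7, 56.6). US ⟂ SW; with |SW| = 15.7 on the right of US, W = S + 15.7·(0.146, 0.989) = (-16.5, 72.1). Then |EW| = |W − E| = 74.0.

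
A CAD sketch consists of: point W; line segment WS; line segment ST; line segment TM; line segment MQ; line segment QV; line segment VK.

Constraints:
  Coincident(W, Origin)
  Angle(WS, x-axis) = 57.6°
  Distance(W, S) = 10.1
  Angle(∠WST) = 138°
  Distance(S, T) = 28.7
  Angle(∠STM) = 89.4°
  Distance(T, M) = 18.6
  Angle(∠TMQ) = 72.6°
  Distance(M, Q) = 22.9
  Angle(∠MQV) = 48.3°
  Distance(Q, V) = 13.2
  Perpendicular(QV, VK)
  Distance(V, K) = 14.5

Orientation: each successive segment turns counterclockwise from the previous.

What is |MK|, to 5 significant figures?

3.2994

∠MQV = 48.3° gives QV at 69.300° from the x-axis; with |QV| = 13.2, V = (-2.4051, 25.586). QV ⟂ VK, so VK runs at 159.30°; with |VK| = 14.5, K = (-15.969, 30.711). Then |MK| = |K − M| = 3.2994.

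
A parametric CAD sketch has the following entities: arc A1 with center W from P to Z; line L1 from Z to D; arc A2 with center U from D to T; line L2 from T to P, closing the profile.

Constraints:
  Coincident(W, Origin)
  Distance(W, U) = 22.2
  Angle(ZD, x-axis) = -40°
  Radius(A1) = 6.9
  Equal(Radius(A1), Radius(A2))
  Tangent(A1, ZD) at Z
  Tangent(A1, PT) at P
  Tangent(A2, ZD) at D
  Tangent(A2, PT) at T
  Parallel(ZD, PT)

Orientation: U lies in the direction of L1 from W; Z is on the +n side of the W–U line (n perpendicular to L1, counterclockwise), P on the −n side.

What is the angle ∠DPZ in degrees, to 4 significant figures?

58.13°

Tangency of A1 to both parallel lines with radius 6.9 puts Z and P at W ± 6.9·n: Z = (4.435, 5.286), P = (-4.435, -5.286). Equal radii place D and T the same way about U: D = U + 6.9·n = (21.44, -8.984), T = U − 6.9·n = (12.57, -19.56). Then cos ∠DPZ = PD·PZ / (|PD||PZ|), giving 58.13°.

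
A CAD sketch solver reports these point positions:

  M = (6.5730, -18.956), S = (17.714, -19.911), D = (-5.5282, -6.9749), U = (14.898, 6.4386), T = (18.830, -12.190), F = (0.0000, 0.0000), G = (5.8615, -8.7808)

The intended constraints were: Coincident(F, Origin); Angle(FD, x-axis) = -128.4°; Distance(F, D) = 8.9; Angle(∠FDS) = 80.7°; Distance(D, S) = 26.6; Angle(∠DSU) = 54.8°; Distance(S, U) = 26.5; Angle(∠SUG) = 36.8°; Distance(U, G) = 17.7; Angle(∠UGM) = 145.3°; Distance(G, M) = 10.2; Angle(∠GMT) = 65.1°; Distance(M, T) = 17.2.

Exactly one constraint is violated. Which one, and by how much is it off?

Distance(M, T) = 17.2 — off by 3.20.

F = (0.00, 0.00) ✓; FD at -128.4° ✓; |FD| = 8.900 ✓; ∠FDS = 80.70° ✓; |DS| = 26.60 ✓; ∠DSU = 54.80° ✓; |SU| = 26.50 ✓; ∠SUG = 36.80° ✓; |UG| = 17.70 ✓; ∠UGM = 145.3° ✓; |GM| = 10.20 ✓; ∠GMT = 65.10° ✓; |MT| = 14.00 ✗.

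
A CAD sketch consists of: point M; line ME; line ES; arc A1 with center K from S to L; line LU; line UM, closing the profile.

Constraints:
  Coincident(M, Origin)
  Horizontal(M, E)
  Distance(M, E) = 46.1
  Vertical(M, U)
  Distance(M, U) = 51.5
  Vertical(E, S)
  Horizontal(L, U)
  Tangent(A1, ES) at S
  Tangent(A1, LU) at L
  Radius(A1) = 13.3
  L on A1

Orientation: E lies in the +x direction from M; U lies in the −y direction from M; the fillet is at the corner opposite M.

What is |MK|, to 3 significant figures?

50.3

M and U share the same x with |MU| = 51.5 and U on the −y side, so U = (0.00, -51.5). The virtual corner opposite M is at (46.1, -51.5). Tangency of A1 to ES means the radius KS is perpendicular to ES and tangency of A1 to LU means the radius KL is perpendicular to LU, with radius 13.3, so the center K sits 13.3 in from both sides at K = (32.8, -38.2). Then |MK| = |K − M| = 50.3.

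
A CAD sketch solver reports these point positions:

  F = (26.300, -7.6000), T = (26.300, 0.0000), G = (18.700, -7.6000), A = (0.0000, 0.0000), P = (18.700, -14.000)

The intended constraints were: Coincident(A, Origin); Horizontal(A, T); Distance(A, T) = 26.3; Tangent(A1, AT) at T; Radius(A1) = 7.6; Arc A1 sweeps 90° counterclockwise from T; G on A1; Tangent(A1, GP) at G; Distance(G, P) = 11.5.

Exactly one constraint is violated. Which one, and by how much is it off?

Distance(G, P) = 11.5 — off by 5.10.

A = (0.00, 0.00) ✓; A.y = 0.00, T.y = 0.00 ✓; |AT| = 26.30 ✓; ∠(FT, TA) = 90.00° ✓; |FT| = 7.600 ✓; bearing(F→G) − bearing(F→T) = 90.00° ✓; |FG| = 7.600 ✓; ∠(FG, GP) = 90.00° ✓; |GP| = 6.400 ✗.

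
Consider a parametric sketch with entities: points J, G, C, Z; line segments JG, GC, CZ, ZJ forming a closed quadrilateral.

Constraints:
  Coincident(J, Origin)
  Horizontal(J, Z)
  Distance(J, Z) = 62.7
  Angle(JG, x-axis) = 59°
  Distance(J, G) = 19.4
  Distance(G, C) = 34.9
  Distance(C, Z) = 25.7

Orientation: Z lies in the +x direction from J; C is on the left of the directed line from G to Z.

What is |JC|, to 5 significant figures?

48.502

J is at the origin; J and Z share the same y with |JZ| = 62.7 and Z in +x, so Z = (62.7, 0). JG runs at 59.0° with |JG| = 19.4, so G = (9.9917, 16.629). C is determined by |GC| = 34.9 and |CZ| = 25.7 together: it lies at the intersection of circle(G, 34.9) and circle(Z, 25.7). With |GZ| = 55.269, the foot of the radical line on GZ is 32.678 from G and the perpendicular offset is √(34.9² − 32.678²) = 12.253. Taking the left-of-GZ solution: C = (44.842, 18.482).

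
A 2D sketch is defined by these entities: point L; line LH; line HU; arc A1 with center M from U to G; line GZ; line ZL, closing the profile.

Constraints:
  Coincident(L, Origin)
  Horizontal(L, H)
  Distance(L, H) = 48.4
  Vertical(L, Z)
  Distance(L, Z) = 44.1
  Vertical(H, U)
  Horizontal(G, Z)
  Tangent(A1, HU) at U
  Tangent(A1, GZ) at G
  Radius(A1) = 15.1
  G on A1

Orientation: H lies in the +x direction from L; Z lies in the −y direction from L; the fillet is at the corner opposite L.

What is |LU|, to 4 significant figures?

56.42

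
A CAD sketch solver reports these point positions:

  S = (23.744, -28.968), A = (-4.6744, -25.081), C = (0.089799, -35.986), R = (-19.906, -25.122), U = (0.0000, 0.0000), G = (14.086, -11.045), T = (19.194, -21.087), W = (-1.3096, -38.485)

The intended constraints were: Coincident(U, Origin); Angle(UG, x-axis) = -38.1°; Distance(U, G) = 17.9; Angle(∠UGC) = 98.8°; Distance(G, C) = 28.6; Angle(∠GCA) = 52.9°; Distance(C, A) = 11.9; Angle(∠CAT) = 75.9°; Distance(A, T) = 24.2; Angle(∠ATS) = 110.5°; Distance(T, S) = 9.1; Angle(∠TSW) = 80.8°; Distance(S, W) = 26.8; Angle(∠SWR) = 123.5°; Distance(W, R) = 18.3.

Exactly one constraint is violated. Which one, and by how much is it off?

Distance(W, R) = 18.3 — off by 4.60.

U = (0.00, 0.00) ✓; UG at -38.10° ✓; |UG| = 17.90 ✓; ∠UGC = 98.80° ✓; |GC| = 28.60 ✓; ∠GCA = 52.90° ✓; |CA| = 11.90 ✓; ∠CAT = 75.90° ✓; |AT| = 24.20 ✓; ∠ATS = 110.5° ✓; |TS| = 9.100 ✓; ∠TSW = 80.80° ✓; |SW| = 26.80 ✓; ∠SWR = 123.5° ✓; |WR| = 22.90 ✗.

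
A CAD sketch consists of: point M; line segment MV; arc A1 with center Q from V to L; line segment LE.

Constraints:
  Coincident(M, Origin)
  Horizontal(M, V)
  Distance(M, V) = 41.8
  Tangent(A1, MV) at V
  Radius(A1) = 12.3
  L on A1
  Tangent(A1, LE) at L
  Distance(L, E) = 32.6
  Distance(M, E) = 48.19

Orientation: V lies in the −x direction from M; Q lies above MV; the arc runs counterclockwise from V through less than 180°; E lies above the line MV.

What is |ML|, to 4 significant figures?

31.35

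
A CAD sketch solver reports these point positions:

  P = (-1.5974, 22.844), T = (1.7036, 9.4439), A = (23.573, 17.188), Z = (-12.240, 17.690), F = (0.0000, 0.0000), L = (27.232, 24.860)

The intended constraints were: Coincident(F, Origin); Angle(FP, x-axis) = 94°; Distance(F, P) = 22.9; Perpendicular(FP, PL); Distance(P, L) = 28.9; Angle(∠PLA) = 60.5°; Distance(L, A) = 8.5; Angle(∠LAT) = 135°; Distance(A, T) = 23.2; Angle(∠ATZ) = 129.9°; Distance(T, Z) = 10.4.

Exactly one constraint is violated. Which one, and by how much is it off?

Distance(T, Z) = 10.4 — off by 5.80.

F = (0.00, 0.00) ✓; FP at 94.00° ✓; |FP| = 22.90 ✓; ∠(FP, PL) = 90.00° ✓; |PL| = 28.90 ✓; ∠PLA = 60.50° ✓; |LA| = 8.500 ✓; ∠LAT = 135.0° ✓; |AT| = 23.20 ✓; ∠ATZ = 129.9° ✓; |TZ| = 16.20 ✗.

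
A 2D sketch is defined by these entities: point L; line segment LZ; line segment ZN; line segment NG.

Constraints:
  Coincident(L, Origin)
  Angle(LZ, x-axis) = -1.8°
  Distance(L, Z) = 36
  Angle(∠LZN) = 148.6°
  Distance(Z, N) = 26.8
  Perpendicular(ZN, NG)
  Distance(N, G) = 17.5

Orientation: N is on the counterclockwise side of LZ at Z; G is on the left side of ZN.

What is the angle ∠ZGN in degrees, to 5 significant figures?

56.856°

∠LZN = 148.6°, so ZN runs at -1.8° + (180° − 148.6°) = 29.600° from the x-axis; with |ZN| = 26.8, N = Z + 26.8·(cos 29.600°, sin 29.600°) = (59.285, 12.107). The perpendicularity gives NG at right angles to ZN; with |NG| = 17.5 on the left of ZN, G = N + 17.5·(-0.49394, 0.86949) = (50.641, 27.323). Then cos ∠ZGN = GZ·GN / (|GZ||GN|), giving 56.856°.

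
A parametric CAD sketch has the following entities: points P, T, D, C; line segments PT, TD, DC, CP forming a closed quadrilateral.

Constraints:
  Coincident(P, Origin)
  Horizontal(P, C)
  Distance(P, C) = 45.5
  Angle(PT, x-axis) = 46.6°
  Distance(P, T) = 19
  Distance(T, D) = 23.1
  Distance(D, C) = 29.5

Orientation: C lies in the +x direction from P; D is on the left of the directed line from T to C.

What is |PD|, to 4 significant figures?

41.81

Checks: |PC| = 45.50 ✓; |PT| = 19.00 ✓; |TD| = 23.10 ✓; |DC| = 29.50 ✓.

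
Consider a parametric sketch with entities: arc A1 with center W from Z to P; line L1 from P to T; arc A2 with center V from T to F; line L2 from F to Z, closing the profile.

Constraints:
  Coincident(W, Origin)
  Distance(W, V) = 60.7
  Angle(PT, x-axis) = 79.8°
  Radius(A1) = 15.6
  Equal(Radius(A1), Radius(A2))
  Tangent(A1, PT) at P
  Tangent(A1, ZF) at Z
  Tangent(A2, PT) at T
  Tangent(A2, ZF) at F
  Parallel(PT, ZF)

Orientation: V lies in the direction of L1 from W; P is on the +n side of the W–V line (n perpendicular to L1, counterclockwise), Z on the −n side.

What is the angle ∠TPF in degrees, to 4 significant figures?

27.20°

Tangency of A1 to both parallel lines with radius 15.6 puts P and Z at W ± 15.6·n: P = (-15.35, 2.763), Z = (15.35, -2.763). Equal radii place T and F the same way about V: T = V + 15.6·n = (-4.604, 62.50), F = V − 15.6·n = (26.10, 56.98). Then cos ∠TPF = PT·PF / (|PT||PF|), giving 27.20°.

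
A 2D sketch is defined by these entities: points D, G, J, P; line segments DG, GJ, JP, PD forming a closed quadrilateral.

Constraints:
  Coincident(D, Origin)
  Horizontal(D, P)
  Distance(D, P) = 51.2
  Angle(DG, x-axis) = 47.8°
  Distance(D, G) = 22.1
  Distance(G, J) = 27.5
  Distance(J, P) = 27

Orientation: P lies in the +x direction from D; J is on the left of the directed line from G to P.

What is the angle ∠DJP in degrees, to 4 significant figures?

80.90°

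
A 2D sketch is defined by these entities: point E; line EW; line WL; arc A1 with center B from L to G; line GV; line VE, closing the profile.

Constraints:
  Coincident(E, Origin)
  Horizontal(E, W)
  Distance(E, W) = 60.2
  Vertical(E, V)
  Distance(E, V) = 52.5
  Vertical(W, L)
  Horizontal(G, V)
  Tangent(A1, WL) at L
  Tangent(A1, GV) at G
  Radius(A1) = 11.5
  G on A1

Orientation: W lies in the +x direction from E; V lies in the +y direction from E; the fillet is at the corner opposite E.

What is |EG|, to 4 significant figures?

71.61

The virtual corner opposite E is at (60.20, 52.50). The tangent condition forces BL to be normal to WL and since A1 is tangent to GV there, BG ⟂ GV, with radius 11.5, so the center B sits 11.5 in from both sides at B = (48.70, 41.00). That places the tangent points at L = (60.20, 41.00) on WL and G = (48.70, 52.50) on GV. Then |EG| = |G − E| = 71.61.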